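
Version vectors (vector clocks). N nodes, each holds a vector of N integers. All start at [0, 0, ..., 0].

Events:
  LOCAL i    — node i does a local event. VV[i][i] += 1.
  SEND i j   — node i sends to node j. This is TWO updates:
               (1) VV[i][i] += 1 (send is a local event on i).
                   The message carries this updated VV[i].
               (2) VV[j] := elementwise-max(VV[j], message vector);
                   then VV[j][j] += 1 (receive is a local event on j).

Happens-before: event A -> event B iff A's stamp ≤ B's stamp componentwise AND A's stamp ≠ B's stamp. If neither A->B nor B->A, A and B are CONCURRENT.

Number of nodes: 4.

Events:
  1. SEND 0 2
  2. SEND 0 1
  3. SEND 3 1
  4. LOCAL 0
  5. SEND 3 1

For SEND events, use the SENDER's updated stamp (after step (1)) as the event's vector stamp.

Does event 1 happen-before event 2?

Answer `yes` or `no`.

Answer: yes

Derivation:
Initial: VV[0]=[0, 0, 0, 0]
Initial: VV[1]=[0, 0, 0, 0]
Initial: VV[2]=[0, 0, 0, 0]
Initial: VV[3]=[0, 0, 0, 0]
Event 1: SEND 0->2: VV[0][0]++ -> VV[0]=[1, 0, 0, 0], msg_vec=[1, 0, 0, 0]; VV[2]=max(VV[2],msg_vec) then VV[2][2]++ -> VV[2]=[1, 0, 1, 0]
Event 2: SEND 0->1: VV[0][0]++ -> VV[0]=[2, 0, 0, 0], msg_vec=[2, 0, 0, 0]; VV[1]=max(VV[1],msg_vec) then VV[1][1]++ -> VV[1]=[2, 1, 0, 0]
Event 3: SEND 3->1: VV[3][3]++ -> VV[3]=[0, 0, 0, 1], msg_vec=[0, 0, 0, 1]; VV[1]=max(VV[1],msg_vec) then VV[1][1]++ -> VV[1]=[2, 2, 0, 1]
Event 4: LOCAL 0: VV[0][0]++ -> VV[0]=[3, 0, 0, 0]
Event 5: SEND 3->1: VV[3][3]++ -> VV[3]=[0, 0, 0, 2], msg_vec=[0, 0, 0, 2]; VV[1]=max(VV[1],msg_vec) then VV[1][1]++ -> VV[1]=[2, 3, 0, 2]
Event 1 stamp: [1, 0, 0, 0]
Event 2 stamp: [2, 0, 0, 0]
[1, 0, 0, 0] <= [2, 0, 0, 0]? True. Equal? False. Happens-before: True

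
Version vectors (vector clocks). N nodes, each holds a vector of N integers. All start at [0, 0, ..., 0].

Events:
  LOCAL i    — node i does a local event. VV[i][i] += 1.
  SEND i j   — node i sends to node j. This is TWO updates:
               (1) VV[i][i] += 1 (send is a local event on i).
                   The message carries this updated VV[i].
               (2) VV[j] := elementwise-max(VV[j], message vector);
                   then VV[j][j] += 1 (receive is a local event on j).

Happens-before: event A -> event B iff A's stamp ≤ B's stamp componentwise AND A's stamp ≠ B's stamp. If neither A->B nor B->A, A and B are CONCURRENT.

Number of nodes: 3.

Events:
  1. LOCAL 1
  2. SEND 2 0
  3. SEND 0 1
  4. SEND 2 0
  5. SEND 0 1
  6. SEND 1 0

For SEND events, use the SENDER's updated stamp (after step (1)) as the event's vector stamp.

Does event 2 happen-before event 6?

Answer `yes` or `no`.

Answer: yes

Derivation:
Initial: VV[0]=[0, 0, 0]
Initial: VV[1]=[0, 0, 0]
Initial: VV[2]=[0, 0, 0]
Event 1: LOCAL 1: VV[1][1]++ -> VV[1]=[0, 1, 0]
Event 2: SEND 2->0: VV[2][2]++ -> VV[2]=[0, 0, 1], msg_vec=[0, 0, 1]; VV[0]=max(VV[0],msg_vec) then VV[0][0]++ -> VV[0]=[1, 0, 1]
Event 3: SEND 0->1: VV[0][0]++ -> VV[0]=[2, 0, 1], msg_vec=[2, 0, 1]; VV[1]=max(VV[1],msg_vec) then VV[1][1]++ -> VV[1]=[2, 2, 1]
Event 4: SEND 2->0: VV[2][2]++ -> VV[2]=[0, 0, 2], msg_vec=[0, 0, 2]; VV[0]=max(VV[0],msg_vec) then VV[0][0]++ -> VV[0]=[3, 0, 2]
Event 5: SEND 0->1: VV[0][0]++ -> VV[0]=[4, 0, 2], msg_vec=[4, 0, 2]; VV[1]=max(VV[1],msg_vec) then VV[1][1]++ -> VV[1]=[4, 3, 2]
Event 6: SEND 1->0: VV[1][1]++ -> VV[1]=[4, 4, 2], msg_vec=[4, 4, 2]; VV[0]=max(VV[0],msg_vec) then VV[0][0]++ -> VV[0]=[5, 4, 2]
Event 2 stamp: [0, 0, 1]
Event 6 stamp: [4, 4, 2]
[0, 0, 1] <= [4, 4, 2]? True. Equal? False. Happens-before: True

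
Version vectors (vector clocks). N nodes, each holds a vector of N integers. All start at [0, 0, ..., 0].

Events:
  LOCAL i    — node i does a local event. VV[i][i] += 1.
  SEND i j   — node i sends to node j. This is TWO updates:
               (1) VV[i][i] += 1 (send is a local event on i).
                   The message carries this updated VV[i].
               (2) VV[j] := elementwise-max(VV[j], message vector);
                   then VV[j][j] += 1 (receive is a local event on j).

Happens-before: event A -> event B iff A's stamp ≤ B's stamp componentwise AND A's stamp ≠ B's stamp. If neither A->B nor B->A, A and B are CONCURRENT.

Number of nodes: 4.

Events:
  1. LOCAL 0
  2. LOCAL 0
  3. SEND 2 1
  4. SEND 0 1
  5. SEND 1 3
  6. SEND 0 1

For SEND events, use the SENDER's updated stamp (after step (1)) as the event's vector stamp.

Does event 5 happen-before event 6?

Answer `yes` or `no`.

Answer: no

Derivation:
Initial: VV[0]=[0, 0, 0, 0]
Initial: VV[1]=[0, 0, 0, 0]
Initial: VV[2]=[0, 0, 0, 0]
Initial: VV[3]=[0, 0, 0, 0]
Event 1: LOCAL 0: VV[0][0]++ -> VV[0]=[1, 0, 0, 0]
Event 2: LOCAL 0: VV[0][0]++ -> VV[0]=[2, 0, 0, 0]
Event 3: SEND 2->1: VV[2][2]++ -> VV[2]=[0, 0, 1, 0], msg_vec=[0, 0, 1, 0]; VV[1]=max(VV[1],msg_vec) then VV[1][1]++ -> VV[1]=[0, 1, 1, 0]
Event 4: SEND 0->1: VV[0][0]++ -> VV[0]=[3, 0, 0, 0], msg_vec=[3, 0, 0, 0]; VV[1]=max(VV[1],msg_vec) then VV[1][1]++ -> VV[1]=[3, 2, 1, 0]
Event 5: SEND 1->3: VV[1][1]++ -> VV[1]=[3, 3, 1, 0], msg_vec=[3, 3, 1, 0]; VV[3]=max(VV[3],msg_vec) then VV[3][3]++ -> VV[3]=[3, 3, 1, 1]
Event 6: SEND 0->1: VV[0][0]++ -> VV[0]=[4, 0, 0, 0], msg_vec=[4, 0, 0, 0]; VV[1]=max(VV[1],msg_vec) then VV[1][1]++ -> VV[1]=[4, 4, 1, 0]
Event 5 stamp: [3, 3, 1, 0]
Event 6 stamp: [4, 0, 0, 0]
[3, 3, 1, 0] <= [4, 0, 0, 0]? False. Equal? False. Happens-before: False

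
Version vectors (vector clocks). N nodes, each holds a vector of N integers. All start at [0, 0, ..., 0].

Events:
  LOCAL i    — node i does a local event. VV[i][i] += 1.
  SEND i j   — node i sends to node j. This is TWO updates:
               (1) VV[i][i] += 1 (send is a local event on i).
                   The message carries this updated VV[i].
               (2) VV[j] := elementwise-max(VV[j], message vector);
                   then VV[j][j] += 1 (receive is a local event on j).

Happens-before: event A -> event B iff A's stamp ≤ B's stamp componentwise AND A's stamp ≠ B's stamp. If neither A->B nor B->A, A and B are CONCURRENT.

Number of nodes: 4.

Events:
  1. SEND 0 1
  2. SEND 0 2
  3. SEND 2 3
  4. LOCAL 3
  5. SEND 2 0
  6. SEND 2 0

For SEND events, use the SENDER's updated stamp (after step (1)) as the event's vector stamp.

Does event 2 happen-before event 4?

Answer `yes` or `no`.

Answer: yes

Derivation:
Initial: VV[0]=[0, 0, 0, 0]
Initial: VV[1]=[0, 0, 0, 0]
Initial: VV[2]=[0, 0, 0, 0]
Initial: VV[3]=[0, 0, 0, 0]
Event 1: SEND 0->1: VV[0][0]++ -> VV[0]=[1, 0, 0, 0], msg_vec=[1, 0, 0, 0]; VV[1]=max(VV[1],msg_vec) then VV[1][1]++ -> VV[1]=[1, 1, 0, 0]
Event 2: SEND 0->2: VV[0][0]++ -> VV[0]=[2, 0, 0, 0], msg_vec=[2, 0, 0, 0]; VV[2]=max(VV[2],msg_vec) then VV[2][2]++ -> VV[2]=[2, 0, 1, 0]
Event 3: SEND 2->3: VV[2][2]++ -> VV[2]=[2, 0, 2, 0], msg_vec=[2, 0, 2, 0]; VV[3]=max(VV[3],msg_vec) then VV[3][3]++ -> VV[3]=[2, 0, 2, 1]
Event 4: LOCAL 3: VV[3][3]++ -> VV[3]=[2, 0, 2, 2]
Event 5: SEND 2->0: VV[2][2]++ -> VV[2]=[2, 0, 3, 0], msg_vec=[2, 0, 3, 0]; VV[0]=max(VV[0],msg_vec) then VV[0][0]++ -> VV[0]=[3, 0, 3, 0]
Event 6: SEND 2->0: VV[2][2]++ -> VV[2]=[2, 0, 4, 0], msg_vec=[2, 0, 4, 0]; VV[0]=max(VV[0],msg_vec) then VV[0][0]++ -> VV[0]=[4, 0, 4, 0]
Event 2 stamp: [2, 0, 0, 0]
Event 4 stamp: [2, 0, 2, 2]
[2, 0, 0, 0] <= [2, 0, 2, 2]? True. Equal? False. Happens-before: True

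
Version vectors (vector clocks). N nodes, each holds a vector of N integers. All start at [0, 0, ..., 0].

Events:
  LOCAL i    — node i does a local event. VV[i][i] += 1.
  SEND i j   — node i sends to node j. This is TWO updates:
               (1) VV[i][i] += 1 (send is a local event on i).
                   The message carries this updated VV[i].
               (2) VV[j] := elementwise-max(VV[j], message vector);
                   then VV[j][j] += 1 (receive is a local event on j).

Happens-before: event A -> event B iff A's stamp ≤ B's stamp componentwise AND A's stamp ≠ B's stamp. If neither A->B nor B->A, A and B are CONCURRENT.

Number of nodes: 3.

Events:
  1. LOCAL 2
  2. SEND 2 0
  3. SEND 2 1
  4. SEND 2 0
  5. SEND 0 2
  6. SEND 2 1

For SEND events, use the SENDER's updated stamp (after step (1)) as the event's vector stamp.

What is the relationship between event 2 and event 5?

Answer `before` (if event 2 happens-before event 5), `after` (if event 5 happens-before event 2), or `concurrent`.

Initial: VV[0]=[0, 0, 0]
Initial: VV[1]=[0, 0, 0]
Initial: VV[2]=[0, 0, 0]
Event 1: LOCAL 2: VV[2][2]++ -> VV[2]=[0, 0, 1]
Event 2: SEND 2->0: VV[2][2]++ -> VV[2]=[0, 0, 2], msg_vec=[0, 0, 2]; VV[0]=max(VV[0],msg_vec) then VV[0][0]++ -> VV[0]=[1, 0, 2]
Event 3: SEND 2->1: VV[2][2]++ -> VV[2]=[0, 0, 3], msg_vec=[0, 0, 3]; VV[1]=max(VV[1],msg_vec) then VV[1][1]++ -> VV[1]=[0, 1, 3]
Event 4: SEND 2->0: VV[2][2]++ -> VV[2]=[0, 0, 4], msg_vec=[0, 0, 4]; VV[0]=max(VV[0],msg_vec) then VV[0][0]++ -> VV[0]=[2, 0, 4]
Event 5: SEND 0->2: VV[0][0]++ -> VV[0]=[3, 0, 4], msg_vec=[3, 0, 4]; VV[2]=max(VV[2],msg_vec) then VV[2][2]++ -> VV[2]=[3, 0, 5]
Event 6: SEND 2->1: VV[2][2]++ -> VV[2]=[3, 0, 6], msg_vec=[3, 0, 6]; VV[1]=max(VV[1],msg_vec) then VV[1][1]++ -> VV[1]=[3, 2, 6]
Event 2 stamp: [0, 0, 2]
Event 5 stamp: [3, 0, 4]
[0, 0, 2] <= [3, 0, 4]? True
[3, 0, 4] <= [0, 0, 2]? False
Relation: before

Answer: before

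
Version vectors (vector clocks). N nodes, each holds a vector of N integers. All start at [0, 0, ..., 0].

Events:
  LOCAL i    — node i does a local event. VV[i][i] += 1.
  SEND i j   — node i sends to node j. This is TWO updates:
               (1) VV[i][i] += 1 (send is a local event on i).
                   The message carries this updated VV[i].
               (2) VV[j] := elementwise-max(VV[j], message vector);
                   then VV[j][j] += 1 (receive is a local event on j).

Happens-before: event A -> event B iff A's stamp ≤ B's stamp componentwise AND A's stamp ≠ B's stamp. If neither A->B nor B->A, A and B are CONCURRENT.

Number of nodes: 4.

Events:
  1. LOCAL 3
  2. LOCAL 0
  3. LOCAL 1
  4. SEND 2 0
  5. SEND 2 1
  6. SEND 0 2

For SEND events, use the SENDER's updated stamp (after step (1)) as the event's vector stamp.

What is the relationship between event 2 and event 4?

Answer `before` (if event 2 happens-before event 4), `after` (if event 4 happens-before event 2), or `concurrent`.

Answer: concurrent

Derivation:
Initial: VV[0]=[0, 0, 0, 0]
Initial: VV[1]=[0, 0, 0, 0]
Initial: VV[2]=[0, 0, 0, 0]
Initial: VV[3]=[0, 0, 0, 0]
Event 1: LOCAL 3: VV[3][3]++ -> VV[3]=[0, 0, 0, 1]
Event 2: LOCAL 0: VV[0][0]++ -> VV[0]=[1, 0, 0, 0]
Event 3: LOCAL 1: VV[1][1]++ -> VV[1]=[0, 1, 0, 0]
Event 4: SEND 2->0: VV[2][2]++ -> VV[2]=[0, 0, 1, 0], msg_vec=[0, 0, 1, 0]; VV[0]=max(VV[0],msg_vec) then VV[0][0]++ -> VV[0]=[2, 0, 1, 0]
Event 5: SEND 2->1: VV[2][2]++ -> VV[2]=[0, 0, 2, 0], msg_vec=[0, 0, 2, 0]; VV[1]=max(VV[1],msg_vec) then VV[1][1]++ -> VV[1]=[0, 2, 2, 0]
Event 6: SEND 0->2: VV[0][0]++ -> VV[0]=[3, 0, 1, 0], msg_vec=[3, 0, 1, 0]; VV[2]=max(VV[2],msg_vec) then VV[2][2]++ -> VV[2]=[3, 0, 3, 0]
Event 2 stamp: [1, 0, 0, 0]
Event 4 stamp: [0, 0, 1, 0]
[1, 0, 0, 0] <= [0, 0, 1, 0]? False
[0, 0, 1, 0] <= [1, 0, 0, 0]? False
Relation: concurrent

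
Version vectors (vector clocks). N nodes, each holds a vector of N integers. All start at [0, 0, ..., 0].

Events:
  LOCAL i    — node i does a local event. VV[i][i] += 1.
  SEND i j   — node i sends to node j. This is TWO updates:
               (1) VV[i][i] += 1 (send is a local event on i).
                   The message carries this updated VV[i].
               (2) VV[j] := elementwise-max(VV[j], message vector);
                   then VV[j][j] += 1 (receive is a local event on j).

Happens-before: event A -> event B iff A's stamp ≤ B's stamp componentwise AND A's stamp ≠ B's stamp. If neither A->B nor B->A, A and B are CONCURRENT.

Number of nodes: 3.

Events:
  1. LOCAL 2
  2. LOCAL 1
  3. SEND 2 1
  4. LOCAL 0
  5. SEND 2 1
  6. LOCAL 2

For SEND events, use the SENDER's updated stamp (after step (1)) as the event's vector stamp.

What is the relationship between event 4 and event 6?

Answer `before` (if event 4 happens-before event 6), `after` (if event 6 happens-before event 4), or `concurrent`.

Initial: VV[0]=[0, 0, 0]
Initial: VV[1]=[0, 0, 0]
Initial: VV[2]=[0, 0, 0]
Event 1: LOCAL 2: VV[2][2]++ -> VV[2]=[0, 0, 1]
Event 2: LOCAL 1: VV[1][1]++ -> VV[1]=[0, 1, 0]
Event 3: SEND 2->1: VV[2][2]++ -> VV[2]=[0, 0, 2], msg_vec=[0, 0, 2]; VV[1]=max(VV[1],msg_vec) then VV[1][1]++ -> VV[1]=[0, 2, 2]
Event 4: LOCAL 0: VV[0][0]++ -> VV[0]=[1, 0, 0]
Event 5: SEND 2->1: VV[2][2]++ -> VV[2]=[0, 0, 3], msg_vec=[0, 0, 3]; VV[1]=max(VV[1],msg_vec) then VV[1][1]++ -> VV[1]=[0, 3, 3]
Event 6: LOCAL 2: VV[2][2]++ -> VV[2]=[0, 0, 4]
Event 4 stamp: [1, 0, 0]
Event 6 stamp: [0, 0, 4]
[1, 0, 0] <= [0, 0, 4]? False
[0, 0, 4] <= [1, 0, 0]? False
Relation: concurrent

Answer: concurrent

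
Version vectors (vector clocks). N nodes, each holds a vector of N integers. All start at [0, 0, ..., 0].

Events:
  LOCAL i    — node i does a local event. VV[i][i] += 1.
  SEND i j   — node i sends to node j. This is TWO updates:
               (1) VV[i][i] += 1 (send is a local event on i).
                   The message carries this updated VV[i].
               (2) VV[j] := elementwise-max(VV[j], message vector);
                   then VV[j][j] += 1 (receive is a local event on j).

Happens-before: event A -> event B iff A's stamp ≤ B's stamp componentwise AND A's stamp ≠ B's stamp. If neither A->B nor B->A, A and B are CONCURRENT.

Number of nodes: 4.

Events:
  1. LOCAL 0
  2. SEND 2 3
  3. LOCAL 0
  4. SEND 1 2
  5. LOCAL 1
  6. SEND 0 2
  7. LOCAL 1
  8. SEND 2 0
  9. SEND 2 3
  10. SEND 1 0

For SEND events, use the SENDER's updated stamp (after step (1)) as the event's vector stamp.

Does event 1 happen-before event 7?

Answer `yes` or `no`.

Initial: VV[0]=[0, 0, 0, 0]
Initial: VV[1]=[0, 0, 0, 0]
Initial: VV[2]=[0, 0, 0, 0]
Initial: VV[3]=[0, 0, 0, 0]
Event 1: LOCAL 0: VV[0][0]++ -> VV[0]=[1, 0, 0, 0]
Event 2: SEND 2->3: VV[2][2]++ -> VV[2]=[0, 0, 1, 0], msg_vec=[0, 0, 1, 0]; VV[3]=max(VV[3],msg_vec) then VV[3][3]++ -> VV[3]=[0, 0, 1, 1]
Event 3: LOCAL 0: VV[0][0]++ -> VV[0]=[2, 0, 0, 0]
Event 4: SEND 1->2: VV[1][1]++ -> VV[1]=[0, 1, 0, 0], msg_vec=[0, 1, 0, 0]; VV[2]=max(VV[2],msg_vec) then VV[2][2]++ -> VV[2]=[0, 1, 2, 0]
Event 5: LOCAL 1: VV[1][1]++ -> VV[1]=[0, 2, 0, 0]
Event 6: SEND 0->2: VV[0][0]++ -> VV[0]=[3, 0, 0, 0], msg_vec=[3, 0, 0, 0]; VV[2]=max(VV[2],msg_vec) then VV[2][2]++ -> VV[2]=[3, 1, 3, 0]
Event 7: LOCAL 1: VV[1][1]++ -> VV[1]=[0, 3, 0, 0]
Event 8: SEND 2->0: VV[2][2]++ -> VV[2]=[3, 1, 4, 0], msg_vec=[3, 1, 4, 0]; VV[0]=max(VV[0],msg_vec) then VV[0][0]++ -> VV[0]=[4, 1, 4, 0]
Event 9: SEND 2->3: VV[2][2]++ -> VV[2]=[3, 1, 5, 0], msg_vec=[3, 1, 5, 0]; VV[3]=max(VV[3],msg_vec) then VV[3][3]++ -> VV[3]=[3, 1, 5, 2]
Event 10: SEND 1->0: VV[1][1]++ -> VV[1]=[0, 4, 0, 0], msg_vec=[0, 4, 0, 0]; VV[0]=max(VV[0],msg_vec) then VV[0][0]++ -> VV[0]=[5, 4, 4, 0]
Event 1 stamp: [1, 0, 0, 0]
Event 7 stamp: [0, 3, 0, 0]
[1, 0, 0, 0] <= [0, 3, 0, 0]? False. Equal? False. Happens-before: False

Answer: no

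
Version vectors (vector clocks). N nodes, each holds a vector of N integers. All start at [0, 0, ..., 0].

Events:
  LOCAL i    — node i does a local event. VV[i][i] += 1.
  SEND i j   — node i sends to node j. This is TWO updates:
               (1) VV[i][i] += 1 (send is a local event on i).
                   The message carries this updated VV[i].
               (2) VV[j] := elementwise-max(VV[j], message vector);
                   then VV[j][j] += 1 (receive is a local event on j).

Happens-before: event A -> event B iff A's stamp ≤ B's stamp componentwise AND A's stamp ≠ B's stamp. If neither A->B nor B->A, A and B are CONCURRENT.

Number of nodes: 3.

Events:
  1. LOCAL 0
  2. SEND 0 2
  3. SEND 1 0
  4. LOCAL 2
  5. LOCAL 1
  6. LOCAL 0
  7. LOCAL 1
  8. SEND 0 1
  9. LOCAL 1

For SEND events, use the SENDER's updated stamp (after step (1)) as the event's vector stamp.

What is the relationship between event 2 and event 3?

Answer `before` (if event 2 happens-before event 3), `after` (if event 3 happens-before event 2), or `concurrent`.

Initial: VV[0]=[0, 0, 0]
Initial: VV[1]=[0, 0, 0]
Initial: VV[2]=[0, 0, 0]
Event 1: LOCAL 0: VV[0][0]++ -> VV[0]=[1, 0, 0]
Event 2: SEND 0->2: VV[0][0]++ -> VV[0]=[2, 0, 0], msg_vec=[2, 0, 0]; VV[2]=max(VV[2],msg_vec) then VV[2][2]++ -> VV[2]=[2, 0, 1]
Event 3: SEND 1->0: VV[1][1]++ -> VV[1]=[0, 1, 0], msg_vec=[0, 1, 0]; VV[0]=max(VV[0],msg_vec) then VV[0][0]++ -> VV[0]=[3, 1, 0]
Event 4: LOCAL 2: VV[2][2]++ -> VV[2]=[2, 0, 2]
Event 5: LOCAL 1: VV[1][1]++ -> VV[1]=[0, 2, 0]
Event 6: LOCAL 0: VV[0][0]++ -> VV[0]=[4, 1, 0]
Event 7: LOCAL 1: VV[1][1]++ -> VV[1]=[0, 3, 0]
Event 8: SEND 0->1: VV[0][0]++ -> VV[0]=[5, 1, 0], msg_vec=[5, 1, 0]; VV[1]=max(VV[1],msg_vec) then VV[1][1]++ -> VV[1]=[5, 4, 0]
Event 9: LOCAL 1: VV[1][1]++ -> VV[1]=[5, 5, 0]
Event 2 stamp: [2, 0, 0]
Event 3 stamp: [0, 1, 0]
[2, 0, 0] <= [0, 1, 0]? False
[0, 1, 0] <= [2, 0, 0]? False
Relation: concurrent

Answer: concurrent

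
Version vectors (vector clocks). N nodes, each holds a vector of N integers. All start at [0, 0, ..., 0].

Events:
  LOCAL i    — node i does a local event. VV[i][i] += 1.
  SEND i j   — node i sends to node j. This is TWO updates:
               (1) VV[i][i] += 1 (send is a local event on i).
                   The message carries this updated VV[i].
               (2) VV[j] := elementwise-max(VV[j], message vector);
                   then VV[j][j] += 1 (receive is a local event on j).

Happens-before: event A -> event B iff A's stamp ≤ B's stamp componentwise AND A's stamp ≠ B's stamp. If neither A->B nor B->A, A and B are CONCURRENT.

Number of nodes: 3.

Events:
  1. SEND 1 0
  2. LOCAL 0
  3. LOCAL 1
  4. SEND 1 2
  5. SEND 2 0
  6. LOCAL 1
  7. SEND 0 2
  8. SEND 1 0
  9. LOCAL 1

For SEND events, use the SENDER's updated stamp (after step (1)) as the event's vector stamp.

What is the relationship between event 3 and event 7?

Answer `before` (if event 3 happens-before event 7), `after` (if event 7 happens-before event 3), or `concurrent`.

Answer: before

Derivation:
Initial: VV[0]=[0, 0, 0]
Initial: VV[1]=[0, 0, 0]
Initial: VV[2]=[0, 0, 0]
Event 1: SEND 1->0: VV[1][1]++ -> VV[1]=[0, 1, 0], msg_vec=[0, 1, 0]; VV[0]=max(VV[0],msg_vec) then VV[0][0]++ -> VV[0]=[1, 1, 0]
Event 2: LOCAL 0: VV[0][0]++ -> VV[0]=[2, 1, 0]
Event 3: LOCAL 1: VV[1][1]++ -> VV[1]=[0, 2, 0]
Event 4: SEND 1->2: VV[1][1]++ -> VV[1]=[0, 3, 0], msg_vec=[0, 3, 0]; VV[2]=max(VV[2],msg_vec) then VV[2][2]++ -> VV[2]=[0, 3, 1]
Event 5: SEND 2->0: VV[2][2]++ -> VV[2]=[0, 3, 2], msg_vec=[0, 3, 2]; VV[0]=max(VV[0],msg_vec) then VV[0][0]++ -> VV[0]=[3, 3, 2]
Event 6: LOCAL 1: VV[1][1]++ -> VV[1]=[0, 4, 0]
Event 7: SEND 0->2: VV[0][0]++ -> VV[0]=[4, 3, 2], msg_vec=[4, 3, 2]; VV[2]=max(VV[2],msg_vec) then VV[2][2]++ -> VV[2]=[4, 3, 3]
Event 8: SEND 1->0: VV[1][1]++ -> VV[1]=[0, 5, 0], msg_vec=[0, 5, 0]; VV[0]=max(VV[0],msg_vec) then VV[0][0]++ -> VV[0]=[5, 5, 2]
Event 9: LOCAL 1: VV[1][1]++ -> VV[1]=[0, 6, 0]
Event 3 stamp: [0, 2, 0]
Event 7 stamp: [4, 3, 2]
[0, 2, 0] <= [4, 3, 2]? True
[4, 3, 2] <= [0, 2, 0]? False
Relation: before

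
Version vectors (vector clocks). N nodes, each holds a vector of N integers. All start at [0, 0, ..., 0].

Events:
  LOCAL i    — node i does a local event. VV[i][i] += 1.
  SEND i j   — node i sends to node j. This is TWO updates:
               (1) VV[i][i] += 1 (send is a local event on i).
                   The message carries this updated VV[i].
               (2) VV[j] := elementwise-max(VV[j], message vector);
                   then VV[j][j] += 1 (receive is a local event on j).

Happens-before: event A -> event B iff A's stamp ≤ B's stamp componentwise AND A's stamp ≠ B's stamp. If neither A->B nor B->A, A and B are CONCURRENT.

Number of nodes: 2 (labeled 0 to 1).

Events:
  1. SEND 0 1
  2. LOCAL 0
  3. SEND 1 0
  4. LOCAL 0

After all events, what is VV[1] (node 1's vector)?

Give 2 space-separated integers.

Initial: VV[0]=[0, 0]
Initial: VV[1]=[0, 0]
Event 1: SEND 0->1: VV[0][0]++ -> VV[0]=[1, 0], msg_vec=[1, 0]; VV[1]=max(VV[1],msg_vec) then VV[1][1]++ -> VV[1]=[1, 1]
Event 2: LOCAL 0: VV[0][0]++ -> VV[0]=[2, 0]
Event 3: SEND 1->0: VV[1][1]++ -> VV[1]=[1, 2], msg_vec=[1, 2]; VV[0]=max(VV[0],msg_vec) then VV[0][0]++ -> VV[0]=[3, 2]
Event 4: LOCAL 0: VV[0][0]++ -> VV[0]=[4, 2]
Final vectors: VV[0]=[4, 2]; VV[1]=[1, 2]

Answer: 1 2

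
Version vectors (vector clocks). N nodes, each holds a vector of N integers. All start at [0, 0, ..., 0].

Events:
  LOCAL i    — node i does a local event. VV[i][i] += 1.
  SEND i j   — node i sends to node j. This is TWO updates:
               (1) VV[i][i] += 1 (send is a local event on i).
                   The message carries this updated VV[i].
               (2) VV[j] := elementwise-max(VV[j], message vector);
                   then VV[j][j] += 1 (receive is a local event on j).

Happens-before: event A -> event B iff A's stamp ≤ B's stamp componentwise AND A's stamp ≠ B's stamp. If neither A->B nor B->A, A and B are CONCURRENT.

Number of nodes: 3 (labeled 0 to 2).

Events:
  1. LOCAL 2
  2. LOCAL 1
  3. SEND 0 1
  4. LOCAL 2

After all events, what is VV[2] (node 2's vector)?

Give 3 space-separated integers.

Initial: VV[0]=[0, 0, 0]
Initial: VV[1]=[0, 0, 0]
Initial: VV[2]=[0, 0, 0]
Event 1: LOCAL 2: VV[2][2]++ -> VV[2]=[0, 0, 1]
Event 2: LOCAL 1: VV[1][1]++ -> VV[1]=[0, 1, 0]
Event 3: SEND 0->1: VV[0][0]++ -> VV[0]=[1, 0, 0], msg_vec=[1, 0, 0]; VV[1]=max(VV[1],msg_vec) then VV[1][1]++ -> VV[1]=[1, 2, 0]
Event 4: LOCAL 2: VV[2][2]++ -> VV[2]=[0, 0, 2]
Final vectors: VV[0]=[1, 0, 0]; VV[1]=[1, 2, 0]; VV[2]=[0, 0, 2]

Answer: 0 0 2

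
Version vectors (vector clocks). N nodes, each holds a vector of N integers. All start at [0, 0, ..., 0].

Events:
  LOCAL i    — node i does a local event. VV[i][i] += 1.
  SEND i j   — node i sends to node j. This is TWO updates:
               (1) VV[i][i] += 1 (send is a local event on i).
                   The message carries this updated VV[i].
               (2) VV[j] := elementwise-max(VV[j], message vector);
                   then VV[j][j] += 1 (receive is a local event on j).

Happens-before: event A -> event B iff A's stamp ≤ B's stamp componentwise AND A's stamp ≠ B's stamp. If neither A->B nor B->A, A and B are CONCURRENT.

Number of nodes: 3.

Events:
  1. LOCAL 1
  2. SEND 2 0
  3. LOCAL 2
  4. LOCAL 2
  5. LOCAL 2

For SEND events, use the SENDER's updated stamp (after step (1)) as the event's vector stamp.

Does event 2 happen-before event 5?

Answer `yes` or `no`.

Initial: VV[0]=[0, 0, 0]
Initial: VV[1]=[0, 0, 0]
Initial: VV[2]=[0, 0, 0]
Event 1: LOCAL 1: VV[1][1]++ -> VV[1]=[0, 1, 0]
Event 2: SEND 2->0: VV[2][2]++ -> VV[2]=[0, 0, 1], msg_vec=[0, 0, 1]; VV[0]=max(VV[0],msg_vec) then VV[0][0]++ -> VV[0]=[1, 0, 1]
Event 3: LOCAL 2: VV[2][2]++ -> VV[2]=[0, 0, 2]
Event 4: LOCAL 2: VV[2][2]++ -> VV[2]=[0, 0, 3]
Event 5: LOCAL 2: VV[2][2]++ -> VV[2]=[0, 0, 4]
Event 2 stamp: [0, 0, 1]
Event 5 stamp: [0, 0, 4]
[0, 0, 1] <= [0, 0, 4]? True. Equal? False. Happens-before: True

Answer: yes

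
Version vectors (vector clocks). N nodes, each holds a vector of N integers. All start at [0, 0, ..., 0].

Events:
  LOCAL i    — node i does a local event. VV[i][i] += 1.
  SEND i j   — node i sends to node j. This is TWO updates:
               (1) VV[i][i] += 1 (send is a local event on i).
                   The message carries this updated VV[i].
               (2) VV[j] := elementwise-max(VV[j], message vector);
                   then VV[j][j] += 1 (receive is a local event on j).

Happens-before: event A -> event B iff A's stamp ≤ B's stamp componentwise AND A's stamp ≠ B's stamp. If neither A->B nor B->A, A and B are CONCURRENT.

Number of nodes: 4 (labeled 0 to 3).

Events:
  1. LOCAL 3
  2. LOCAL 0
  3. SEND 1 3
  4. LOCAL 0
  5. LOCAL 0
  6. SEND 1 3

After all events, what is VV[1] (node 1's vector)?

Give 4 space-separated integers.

Answer: 0 2 0 0

Derivation:
Initial: VV[0]=[0, 0, 0, 0]
Initial: VV[1]=[0, 0, 0, 0]
Initial: VV[2]=[0, 0, 0, 0]
Initial: VV[3]=[0, 0, 0, 0]
Event 1: LOCAL 3: VV[3][3]++ -> VV[3]=[0, 0, 0, 1]
Event 2: LOCAL 0: VV[0][0]++ -> VV[0]=[1, 0, 0, 0]
Event 3: SEND 1->3: VV[1][1]++ -> VV[1]=[0, 1, 0, 0], msg_vec=[0, 1, 0, 0]; VV[3]=max(VV[3],msg_vec) then VV[3][3]++ -> VV[3]=[0, 1, 0, 2]
Event 4: LOCAL 0: VV[0][0]++ -> VV[0]=[2, 0, 0, 0]
Event 5: LOCAL 0: VV[0][0]++ -> VV[0]=[3, 0, 0, 0]
Event 6: SEND 1->3: VV[1][1]++ -> VV[1]=[0, 2, 0, 0], msg_vec=[0, 2, 0, 0]; VV[3]=max(VV[3],msg_vec) then VV[3][3]++ -> VV[3]=[0, 2, 0, 3]
Final vectors: VV[0]=[3, 0, 0, 0]; VV[1]=[0, 2, 0, 0]; VV[2]=[0, 0, 0, 0]; VV[3]=[0, 2, 0, 3]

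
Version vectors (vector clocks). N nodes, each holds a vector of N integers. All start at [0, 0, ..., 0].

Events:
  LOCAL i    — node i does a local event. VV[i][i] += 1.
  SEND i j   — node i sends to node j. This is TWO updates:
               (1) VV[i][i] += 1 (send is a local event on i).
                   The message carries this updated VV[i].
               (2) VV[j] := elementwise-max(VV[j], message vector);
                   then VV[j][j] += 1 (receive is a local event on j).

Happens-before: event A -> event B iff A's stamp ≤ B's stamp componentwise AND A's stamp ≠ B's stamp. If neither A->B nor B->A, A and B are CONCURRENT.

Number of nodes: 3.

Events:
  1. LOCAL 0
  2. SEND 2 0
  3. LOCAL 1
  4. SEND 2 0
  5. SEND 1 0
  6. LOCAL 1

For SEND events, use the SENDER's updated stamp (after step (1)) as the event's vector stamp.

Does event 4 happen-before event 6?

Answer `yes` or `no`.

Initial: VV[0]=[0, 0, 0]
Initial: VV[1]=[0, 0, 0]
Initial: VV[2]=[0, 0, 0]
Event 1: LOCAL 0: VV[0][0]++ -> VV[0]=[1, 0, 0]
Event 2: SEND 2->0: VV[2][2]++ -> VV[2]=[0, 0, 1], msg_vec=[0, 0, 1]; VV[0]=max(VV[0],msg_vec) then VV[0][0]++ -> VV[0]=[2, 0, 1]
Event 3: LOCAL 1: VV[1][1]++ -> VV[1]=[0, 1, 0]
Event 4: SEND 2->0: VV[2][2]++ -> VV[2]=[0, 0, 2], msg_vec=[0, 0, 2]; VV[0]=max(VV[0],msg_vec) then VV[0][0]++ -> VV[0]=[3, 0, 2]
Event 5: SEND 1->0: VV[1][1]++ -> VV[1]=[0, 2, 0], msg_vec=[0, 2, 0]; VV[0]=max(VV[0],msg_vec) then VV[0][0]++ -> VV[0]=[4, 2, 2]
Event 6: LOCAL 1: VV[1][1]++ -> VV[1]=[0, 3, 0]
Event 4 stamp: [0, 0, 2]
Event 6 stamp: [0, 3, 0]
[0, 0, 2] <= [0, 3, 0]? False. Equal? False. Happens-before: False

Answer: no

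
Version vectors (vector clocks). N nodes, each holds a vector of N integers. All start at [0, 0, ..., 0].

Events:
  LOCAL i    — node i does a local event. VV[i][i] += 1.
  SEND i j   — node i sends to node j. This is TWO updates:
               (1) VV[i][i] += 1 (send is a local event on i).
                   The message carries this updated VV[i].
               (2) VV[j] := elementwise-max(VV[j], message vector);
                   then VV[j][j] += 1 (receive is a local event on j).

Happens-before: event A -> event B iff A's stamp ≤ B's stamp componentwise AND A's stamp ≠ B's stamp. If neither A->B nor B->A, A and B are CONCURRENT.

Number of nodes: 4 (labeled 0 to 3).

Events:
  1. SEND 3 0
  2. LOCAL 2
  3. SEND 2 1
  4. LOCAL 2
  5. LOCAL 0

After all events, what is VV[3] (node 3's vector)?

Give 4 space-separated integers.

Initial: VV[0]=[0, 0, 0, 0]
Initial: VV[1]=[0, 0, 0, 0]
Initial: VV[2]=[0, 0, 0, 0]
Initial: VV[3]=[0, 0, 0, 0]
Event 1: SEND 3->0: VV[3][3]++ -> VV[3]=[0, 0, 0, 1], msg_vec=[0, 0, 0, 1]; VV[0]=max(VV[0],msg_vec) then VV[0][0]++ -> VV[0]=[1, 0, 0, 1]
Event 2: LOCAL 2: VV[2][2]++ -> VV[2]=[0, 0, 1, 0]
Event 3: SEND 2->1: VV[2][2]++ -> VV[2]=[0, 0, 2, 0], msg_vec=[0, 0, 2, 0]; VV[1]=max(VV[1],msg_vec) then VV[1][1]++ -> VV[1]=[0, 1, 2, 0]
Event 4: LOCAL 2: VV[2][2]++ -> VV[2]=[0, 0, 3, 0]
Event 5: LOCAL 0: VV[0][0]++ -> VV[0]=[2, 0, 0, 1]
Final vectors: VV[0]=[2, 0, 0, 1]; VV[1]=[0, 1, 2, 0]; VV[2]=[0, 0, 3, 0]; VV[3]=[0, 0, 0, 1]

Answer: 0 0 0 1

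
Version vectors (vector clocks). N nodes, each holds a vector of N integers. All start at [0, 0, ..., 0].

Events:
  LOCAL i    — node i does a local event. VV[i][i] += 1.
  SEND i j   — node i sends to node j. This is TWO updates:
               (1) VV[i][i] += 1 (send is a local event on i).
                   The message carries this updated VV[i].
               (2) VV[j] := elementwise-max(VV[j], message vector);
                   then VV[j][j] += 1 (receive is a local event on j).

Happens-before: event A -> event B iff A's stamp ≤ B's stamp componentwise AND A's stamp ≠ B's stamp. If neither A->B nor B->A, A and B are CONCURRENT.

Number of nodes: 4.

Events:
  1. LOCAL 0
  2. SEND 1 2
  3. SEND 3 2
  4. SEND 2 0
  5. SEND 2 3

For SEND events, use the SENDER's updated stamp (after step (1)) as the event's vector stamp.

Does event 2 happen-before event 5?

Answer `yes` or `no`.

Answer: yes

Derivation:
Initial: VV[0]=[0, 0, 0, 0]
Initial: VV[1]=[0, 0, 0, 0]
Initial: VV[2]=[0, 0, 0, 0]
Initial: VV[3]=[0, 0, 0, 0]
Event 1: LOCAL 0: VV[0][0]++ -> VV[0]=[1, 0, 0, 0]
Event 2: SEND 1->2: VV[1][1]++ -> VV[1]=[0, 1, 0, 0], msg_vec=[0, 1, 0, 0]; VV[2]=max(VV[2],msg_vec) then VV[2][2]++ -> VV[2]=[0, 1, 1, 0]
Event 3: SEND 3->2: VV[3][3]++ -> VV[3]=[0, 0, 0, 1], msg_vec=[0, 0, 0, 1]; VV[2]=max(VV[2],msg_vec) then VV[2][2]++ -> VV[2]=[0, 1, 2, 1]
Event 4: SEND 2->0: VV[2][2]++ -> VV[2]=[0, 1, 3, 1], msg_vec=[0, 1, 3, 1]; VV[0]=max(VV[0],msg_vec) then VV[0][0]++ -> VV[0]=[2, 1, 3, 1]
Event 5: SEND 2->3: VV[2][2]++ -> VV[2]=[0, 1, 4, 1], msg_vec=[0, 1, 4, 1]; VV[3]=max(VV[3],msg_vec) then VV[3][3]++ -> VV[3]=[0, 1, 4, 2]
Event 2 stamp: [0, 1, 0, 0]
Event 5 stamp: [0, 1, 4, 1]
[0, 1, 0, 0] <= [0, 1, 4, 1]? True. Equal? False. Happens-before: True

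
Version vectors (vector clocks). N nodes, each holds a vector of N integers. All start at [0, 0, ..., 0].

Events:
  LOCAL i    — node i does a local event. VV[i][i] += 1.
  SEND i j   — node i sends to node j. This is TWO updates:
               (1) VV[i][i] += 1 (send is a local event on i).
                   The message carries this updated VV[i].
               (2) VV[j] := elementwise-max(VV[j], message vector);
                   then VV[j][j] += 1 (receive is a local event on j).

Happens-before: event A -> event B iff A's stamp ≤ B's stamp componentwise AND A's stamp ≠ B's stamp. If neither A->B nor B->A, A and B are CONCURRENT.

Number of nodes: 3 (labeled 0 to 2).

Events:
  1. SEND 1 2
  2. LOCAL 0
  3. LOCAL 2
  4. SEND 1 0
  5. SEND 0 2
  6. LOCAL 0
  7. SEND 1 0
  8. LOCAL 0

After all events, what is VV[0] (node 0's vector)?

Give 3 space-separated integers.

Initial: VV[0]=[0, 0, 0]
Initial: VV[1]=[0, 0, 0]
Initial: VV[2]=[0, 0, 0]
Event 1: SEND 1->2: VV[1][1]++ -> VV[1]=[0, 1, 0], msg_vec=[0, 1, 0]; VV[2]=max(VV[2],msg_vec) then VV[2][2]++ -> VV[2]=[0, 1, 1]
Event 2: LOCAL 0: VV[0][0]++ -> VV[0]=[1, 0, 0]
Event 3: LOCAL 2: VV[2][2]++ -> VV[2]=[0, 1, 2]
Event 4: SEND 1->0: VV[1][1]++ -> VV[1]=[0, 2, 0], msg_vec=[0, 2, 0]; VV[0]=max(VV[0],msg_vec) then VV[0][0]++ -> VV[0]=[2, 2, 0]
Event 5: SEND 0->2: VV[0][0]++ -> VV[0]=[3, 2, 0], msg_vec=[3, 2, 0]; VV[2]=max(VV[2],msg_vec) then VV[2][2]++ -> VV[2]=[3, 2, 3]
Event 6: LOCAL 0: VV[0][0]++ -> VV[0]=[4, 2, 0]
Event 7: SEND 1->0: VV[1][1]++ -> VV[1]=[0, 3, 0], msg_vec=[0, 3, 0]; VV[0]=max(VV[0],msg_vec) then VV[0][0]++ -> VV[0]=[5, 3, 0]
Event 8: LOCAL 0: VV[0][0]++ -> VV[0]=[6, 3, 0]
Final vectors: VV[0]=[6, 3, 0]; VV[1]=[0, 3, 0]; VV[2]=[3, 2, 3]

Answer: 6 3 0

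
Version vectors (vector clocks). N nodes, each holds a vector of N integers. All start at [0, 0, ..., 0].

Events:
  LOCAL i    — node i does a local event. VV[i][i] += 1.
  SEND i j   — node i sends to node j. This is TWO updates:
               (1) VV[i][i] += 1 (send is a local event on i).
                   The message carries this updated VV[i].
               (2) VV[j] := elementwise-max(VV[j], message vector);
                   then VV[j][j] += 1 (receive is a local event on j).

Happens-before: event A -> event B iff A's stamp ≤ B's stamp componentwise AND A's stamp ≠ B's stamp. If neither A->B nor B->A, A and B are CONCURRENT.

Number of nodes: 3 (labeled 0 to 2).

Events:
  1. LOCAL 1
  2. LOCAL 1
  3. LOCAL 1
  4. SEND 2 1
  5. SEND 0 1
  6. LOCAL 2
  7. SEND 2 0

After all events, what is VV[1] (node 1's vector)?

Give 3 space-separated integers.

Initial: VV[0]=[0, 0, 0]
Initial: VV[1]=[0, 0, 0]
Initial: VV[2]=[0, 0, 0]
Event 1: LOCAL 1: VV[1][1]++ -> VV[1]=[0, 1, 0]
Event 2: LOCAL 1: VV[1][1]++ -> VV[1]=[0, 2, 0]
Event 3: LOCAL 1: VV[1][1]++ -> VV[1]=[0, 3, 0]
Event 4: SEND 2->1: VV[2][2]++ -> VV[2]=[0, 0, 1], msg_vec=[0, 0, 1]; VV[1]=max(VV[1],msg_vec) then VV[1][1]++ -> VV[1]=[0, 4, 1]
Event 5: SEND 0->1: VV[0][0]++ -> VV[0]=[1, 0, 0], msg_vec=[1, 0, 0]; VV[1]=max(VV[1],msg_vec) then VV[1][1]++ -> VV[1]=[1, 5, 1]
Event 6: LOCAL 2: VV[2][2]++ -> VV[2]=[0, 0, 2]
Event 7: SEND 2->0: VV[2][2]++ -> VV[2]=[0, 0, 3], msg_vec=[0, 0, 3]; VV[0]=max(VV[0],msg_vec) then VV[0][0]++ -> VV[0]=[2, 0, 3]
Final vectors: VV[0]=[2, 0, 3]; VV[1]=[1, 5, 1]; VV[2]=[0, 0, 3]

Answer: 1 5 1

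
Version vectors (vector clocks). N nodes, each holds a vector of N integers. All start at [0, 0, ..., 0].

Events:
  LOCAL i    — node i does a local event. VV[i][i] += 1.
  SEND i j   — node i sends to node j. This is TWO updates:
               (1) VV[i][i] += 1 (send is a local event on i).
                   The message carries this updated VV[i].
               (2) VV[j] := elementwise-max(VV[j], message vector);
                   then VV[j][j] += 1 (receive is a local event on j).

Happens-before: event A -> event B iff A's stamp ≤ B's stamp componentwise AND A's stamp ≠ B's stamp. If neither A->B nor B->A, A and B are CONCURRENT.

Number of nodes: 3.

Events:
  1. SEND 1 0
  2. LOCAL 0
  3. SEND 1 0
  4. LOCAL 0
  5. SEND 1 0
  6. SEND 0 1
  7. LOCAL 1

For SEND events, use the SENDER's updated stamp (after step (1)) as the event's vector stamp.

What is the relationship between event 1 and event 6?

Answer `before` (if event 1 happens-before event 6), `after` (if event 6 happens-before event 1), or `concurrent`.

Initial: VV[0]=[0, 0, 0]
Initial: VV[1]=[0, 0, 0]
Initial: VV[2]=[0, 0, 0]
Event 1: SEND 1->0: VV[1][1]++ -> VV[1]=[0, 1, 0], msg_vec=[0, 1, 0]; VV[0]=max(VV[0],msg_vec) then VV[0][0]++ -> VV[0]=[1, 1, 0]
Event 2: LOCAL 0: VV[0][0]++ -> VV[0]=[2, 1, 0]
Event 3: SEND 1->0: VV[1][1]++ -> VV[1]=[0, 2, 0], msg_vec=[0, 2, 0]; VV[0]=max(VV[0],msg_vec) then VV[0][0]++ -> VV[0]=[3, 2, 0]
Event 4: LOCAL 0: VV[0][0]++ -> VV[0]=[4, 2, 0]
Event 5: SEND 1->0: VV[1][1]++ -> VV[1]=[0, 3, 0], msg_vec=[0, 3, 0]; VV[0]=max(VV[0],msg_vec) then VV[0][0]++ -> VV[0]=[5, 3, 0]
Event 6: SEND 0->1: VV[0][0]++ -> VV[0]=[6, 3, 0], msg_vec=[6, 3, 0]; VV[1]=max(VV[1],msg_vec) then VV[1][1]++ -> VV[1]=[6, 4, 0]
Event 7: LOCAL 1: VV[1][1]++ -> VV[1]=[6, 5, 0]
Event 1 stamp: [0, 1, 0]
Event 6 stamp: [6, 3, 0]
[0, 1, 0] <= [6, 3, 0]? True
[6, 3, 0] <= [0, 1, 0]? False
Relation: before

Answer: before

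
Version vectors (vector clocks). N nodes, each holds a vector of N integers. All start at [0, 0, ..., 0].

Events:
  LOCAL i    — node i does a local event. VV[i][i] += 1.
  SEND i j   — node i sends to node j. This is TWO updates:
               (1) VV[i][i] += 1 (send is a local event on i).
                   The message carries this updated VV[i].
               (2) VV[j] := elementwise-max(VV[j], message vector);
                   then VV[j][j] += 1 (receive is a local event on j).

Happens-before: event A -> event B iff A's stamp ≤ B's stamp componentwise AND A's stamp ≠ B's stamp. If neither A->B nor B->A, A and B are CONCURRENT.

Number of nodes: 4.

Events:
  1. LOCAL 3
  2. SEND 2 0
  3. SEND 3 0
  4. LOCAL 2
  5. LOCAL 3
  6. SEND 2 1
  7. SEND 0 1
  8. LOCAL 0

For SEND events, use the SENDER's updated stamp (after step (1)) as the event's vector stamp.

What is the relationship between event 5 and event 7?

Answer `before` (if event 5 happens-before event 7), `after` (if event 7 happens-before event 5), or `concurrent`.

Answer: concurrent

Derivation:
Initial: VV[0]=[0, 0, 0, 0]
Initial: VV[1]=[0, 0, 0, 0]
Initial: VV[2]=[0, 0, 0, 0]
Initial: VV[3]=[0, 0, 0, 0]
Event 1: LOCAL 3: VV[3][3]++ -> VV[3]=[0, 0, 0, 1]
Event 2: SEND 2->0: VV[2][2]++ -> VV[2]=[0, 0, 1, 0], msg_vec=[0, 0, 1, 0]; VV[0]=max(VV[0],msg_vec) then VV[0][0]++ -> VV[0]=[1, 0, 1, 0]
Event 3: SEND 3->0: VV[3][3]++ -> VV[3]=[0, 0, 0, 2], msg_vec=[0, 0, 0, 2]; VV[0]=max(VV[0],msg_vec) then VV[0][0]++ -> VV[0]=[2, 0, 1, 2]
Event 4: LOCAL 2: VV[2][2]++ -> VV[2]=[0, 0, 2, 0]
Event 5: LOCAL 3: VV[3][3]++ -> VV[3]=[0, 0, 0, 3]
Event 6: SEND 2->1: VV[2][2]++ -> VV[2]=[0, 0, 3, 0], msg_vec=[0, 0, 3, 0]; VV[1]=max(VV[1],msg_vec) then VV[1][1]++ -> VV[1]=[0, 1, 3, 0]
Event 7: SEND 0->1: VV[0][0]++ -> VV[0]=[3, 0, 1, 2], msg_vec=[3, 0, 1, 2]; VV[1]=max(VV[1],msg_vec) then VV[1][1]++ -> VV[1]=[3, 2, 3, 2]
Event 8: LOCAL 0: VV[0][0]++ -> VV[0]=[4, 0, 1, 2]
Event 5 stamp: [0, 0, 0, 3]
Event 7 stamp: [3, 0, 1, 2]
[0, 0, 0, 3] <= [3, 0, 1, 2]? False
[3, 0, 1, 2] <= [0, 0, 0, 3]? False
Relation: concurrent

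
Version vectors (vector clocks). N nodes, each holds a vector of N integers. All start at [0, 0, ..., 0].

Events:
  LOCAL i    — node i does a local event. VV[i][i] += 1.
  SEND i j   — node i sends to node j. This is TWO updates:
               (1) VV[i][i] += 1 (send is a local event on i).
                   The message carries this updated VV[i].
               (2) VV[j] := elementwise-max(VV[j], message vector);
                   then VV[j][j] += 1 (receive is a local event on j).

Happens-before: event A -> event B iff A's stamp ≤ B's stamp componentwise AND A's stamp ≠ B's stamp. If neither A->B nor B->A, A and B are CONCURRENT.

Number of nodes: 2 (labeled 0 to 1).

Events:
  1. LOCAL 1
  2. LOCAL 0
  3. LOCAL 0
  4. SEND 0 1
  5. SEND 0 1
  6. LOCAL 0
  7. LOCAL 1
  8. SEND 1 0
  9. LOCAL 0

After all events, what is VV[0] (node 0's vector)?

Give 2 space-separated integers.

Answer: 7 5

Derivation:
Initial: VV[0]=[0, 0]
Initial: VV[1]=[0, 0]
Event 1: LOCAL 1: VV[1][1]++ -> VV[1]=[0, 1]
Event 2: LOCAL 0: VV[0][0]++ -> VV[0]=[1, 0]
Event 3: LOCAL 0: VV[0][0]++ -> VV[0]=[2, 0]
Event 4: SEND 0->1: VV[0][0]++ -> VV[0]=[3, 0], msg_vec=[3, 0]; VV[1]=max(VV[1],msg_vec) then VV[1][1]++ -> VV[1]=[3, 2]
Event 5: SEND 0->1: VV[0][0]++ -> VV[0]=[4, 0], msg_vec=[4, 0]; VV[1]=max(VV[1],msg_vec) then VV[1][1]++ -> VV[1]=[4, 3]
Event 6: LOCAL 0: VV[0][0]++ -> VV[0]=[5, 0]
Event 7: LOCAL 1: VV[1][1]++ -> VV[1]=[4, 4]
Event 8: SEND 1->0: VV[1][1]++ -> VV[1]=[4, 5], msg_vec=[4, 5]; VV[0]=max(VV[0],msg_vec) then VV[0][0]++ -> VV[0]=[6, 5]
Event 9: LOCAL 0: VV[0][0]++ -> VV[0]=[7, 5]
Final vectors: VV[0]=[7, 5]; VV[1]=[4, 5]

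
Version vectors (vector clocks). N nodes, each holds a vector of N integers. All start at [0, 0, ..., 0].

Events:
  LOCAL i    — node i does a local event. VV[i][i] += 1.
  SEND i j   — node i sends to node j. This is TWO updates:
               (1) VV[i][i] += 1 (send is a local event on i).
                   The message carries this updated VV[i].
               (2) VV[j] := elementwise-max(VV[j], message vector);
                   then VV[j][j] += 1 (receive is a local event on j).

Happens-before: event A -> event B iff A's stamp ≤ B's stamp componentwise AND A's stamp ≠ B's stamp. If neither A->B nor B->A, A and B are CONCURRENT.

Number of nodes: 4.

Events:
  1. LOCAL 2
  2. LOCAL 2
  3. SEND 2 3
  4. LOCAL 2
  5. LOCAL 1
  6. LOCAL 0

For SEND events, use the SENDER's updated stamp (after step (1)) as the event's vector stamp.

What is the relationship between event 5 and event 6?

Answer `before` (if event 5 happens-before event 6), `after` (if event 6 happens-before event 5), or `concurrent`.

Answer: concurrent

Derivation:
Initial: VV[0]=[0, 0, 0, 0]
Initial: VV[1]=[0, 0, 0, 0]
Initial: VV[2]=[0, 0, 0, 0]
Initial: VV[3]=[0, 0, 0, 0]
Event 1: LOCAL 2: VV[2][2]++ -> VV[2]=[0, 0, 1, 0]
Event 2: LOCAL 2: VV[2][2]++ -> VV[2]=[0, 0, 2, 0]
Event 3: SEND 2->3: VV[2][2]++ -> VV[2]=[0, 0, 3, 0], msg_vec=[0, 0, 3, 0]; VV[3]=max(VV[3],msg_vec) then VV[3][3]++ -> VV[3]=[0, 0, 3, 1]
Event 4: LOCAL 2: VV[2][2]++ -> VV[2]=[0, 0, 4, 0]
Event 5: LOCAL 1: VV[1][1]++ -> VV[1]=[0, 1, 0, 0]
Event 6: LOCAL 0: VV[0][0]++ -> VV[0]=[1, 0, 0, 0]
Event 5 stamp: [0, 1, 0, 0]
Event 6 stamp: [1, 0, 0, 0]
[0, 1, 0, 0] <= [1, 0, 0, 0]? False
[1, 0, 0, 0] <= [0, 1, 0, 0]? False
Relation: concurrent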